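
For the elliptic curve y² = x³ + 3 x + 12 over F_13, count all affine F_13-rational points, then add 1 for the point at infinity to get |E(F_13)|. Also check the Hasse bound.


Affine points = {(0, 5), (0, 8), (1, 4), (1, 9), (2, 0), (3, 3), (3, 10), (4, 6), (4, 7), (5, 3), (5, 10), (6, 5), (6, 8), (7, 5), (7, 8), (9, 1), (9, 12)}; affine count = 17; |E(F_13)| = 18.

Discriminant check: Δ ∝ 4a³ + 27b² = 4·3³ + 27·12² = 4·27 + 27·144 ≡ 5 (mod 13). Nonzero ⇒ E is nonsingular.
For each x ∈ F_13, compute rhs = x³ + 3·x + 12 mod 13, then count y ∈ F_13 with y² ≡ rhs.
  x = 0: rhs = 12, matching y values: 5, 8 (2 points).
  x = 1: rhs = 3, matching y values: 4, 9 (2 points).
  x = 2: rhs = 0, matching y values: 0 (1 points).
  x = 3: rhs = 9, matching y values: 3, 10 (2 points).
  x = 4: rhs = 10, matching y values: 6, 7 (2 points).
  x = 5: rhs = 9, matching y values: 3, 10 (2 points).
  x = 6: rhs = 12, matching y values: 5, 8 (2 points).
  x = 7: rhs = 12, matching y values: 5, 8 (2 points).
  x = 8: rhs = 2, matching y values: none (0 points).
  x = 9: rhs = 1, matching y values: 1, 12 (2 points).
  x = 10: rhs = 2, matching y values: none (0 points).
  x = 11: rhs = 11, matching y values: none (0 points).
  x = 12: rhs = 8, matching y values: none (0 points).
Total affine count: 17.
Full point count |E(F_13)| = 17 + 1 = 18.
Hasse bound: |18 − (13+1)| = |4| = 4 ≤ 2√13 ≈ 7.2111 ✓.


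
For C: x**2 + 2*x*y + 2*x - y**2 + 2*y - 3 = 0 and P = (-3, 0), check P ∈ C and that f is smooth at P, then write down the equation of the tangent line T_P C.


Tangent line at P: -4*x - 4*y - 12 = 0.

Step 1: f(-3, 0) = 0, so P lies on C.
Step 2: partial derivatives
  f_x(x, y) = 2*x + 2*y + 2, f_y(x, y) = 2*x - 2*y + 2.
  f_x(P) = -4, f_y(P) = -4 (gradient nonzero, so P is smooth).
Step 3: tangent line at P: -4·(x − -3) + -4·(y − 0) = 0.
Expanding: -4*x - 4*y - 12 = 0.


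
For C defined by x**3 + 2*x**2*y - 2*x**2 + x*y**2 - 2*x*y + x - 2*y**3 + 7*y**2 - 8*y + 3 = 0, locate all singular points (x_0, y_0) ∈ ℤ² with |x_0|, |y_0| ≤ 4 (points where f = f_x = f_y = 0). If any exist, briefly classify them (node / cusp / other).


Singular points: {(0, 1)}; classification: cusp.

Compute partial derivatives:
  f_x = 3*x**2 + 4*x*y - 4*x + y**2 - 2*y + 1.
  f_y = 2*x**2 + 2*x*y - 2*x - 6*y**2 + 14*y - 8.
Scan x_0 ∈ {−4, ..., 4}. For each x_0, f_y(x_0, y) is a polynomial in y; find its integer roots y ∈ {−4, ..., 4}, then test f_x and f at those candidates.
  x = -4: f_y(-4, y) = -6*y**2 + 6*y + 32; no integer root y with |y| ≤ 4.
  x = -3: f_y(-3, y) = -6*y**2 + 8*y + 16; no integer root y with |y| ≤ 4.
  x = -2: f_y(-2, y) = -6*y**2 + 10*y + 4; vanishes at y ∈ {2}. (-2, 2): f_x = 5 ≠ 0.
  x = -1: f_y(-1, y) = -6*y**2 + 12*y - 4; no integer root y with |y| ≤ 4.
  x = 0: f_y(0, y) = -6*y**2 + 14*y - 8; vanishes at y ∈ {1}. (0, 1): f_x = 0, f = 0 — SINGULAR.
  x = 1: f_y(1, y) = -6*y**2 + 16*y - 8; vanishes at y ∈ {2}. (1, 2): f_x = 8 ≠ 0.
  x = 2: f_y(2, y) = -6*y**2 + 18*y - 4; no integer root y with |y| ≤ 4.
  x = 3: f_y(3, y) = -6*y**2 + 20*y + 4; no integer root y with |y| ≤ 4.
  x = 4: f_y(4, y) = -6*y**2 + 22*y + 16; no integer root y with |y| ≤ 4.
Only singular point on the grid: (0, 1).
Classify: substitute x = 0 + u, y = 1 + v and expand: f = u**3 + 2*u**2*v + u*v**2 - 2*v**3 + v**2.
No constant or linear terms (consistent with a singular point). Quadratic part: v**2. Cubic part: u**3 + 2*u**2*v + u*v**2 - 2*v**3.
The quadratic part v**2 is a perfect square, so there is a single (double) tangent line v = 0, i.e. y = 1. Restricting the cubic part to that line (v = 0) leaves u**3 ≠ 0, so f is not divisible by v and the branch is v² ≈ -u**3 to lowest order — this is a cusp.
Classification: cusp.


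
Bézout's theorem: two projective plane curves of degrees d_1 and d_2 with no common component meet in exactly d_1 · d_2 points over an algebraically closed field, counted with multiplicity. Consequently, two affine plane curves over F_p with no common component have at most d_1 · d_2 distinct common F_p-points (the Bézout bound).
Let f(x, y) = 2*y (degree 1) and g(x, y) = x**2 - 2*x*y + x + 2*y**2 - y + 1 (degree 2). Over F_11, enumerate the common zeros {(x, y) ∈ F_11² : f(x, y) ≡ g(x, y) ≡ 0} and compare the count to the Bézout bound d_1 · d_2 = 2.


Common zeros: ∅; count = 0; Bézout bound = 2.

deg(f) = 1, deg(g) = 2, so Bézout bound = 2.
Scan x ∈ F_11. For each x, list the y ∈ F_11 with f(x, y) ≡ 0 and those with g(x, y) ≡ 0 (mod 11); the common zeros in that column are the intersection.
  x = 0: f ≡ 0 at y ∈ {0}; g ≡ 0 at y ∈ {8, 9}; common: ∅.
  x = 1: f ≡ 0 at y ∈ {0}; g ≡ 0 at y ∈ ∅; common: ∅.
  x = 2: f ≡ 0 at y ∈ {0}; g ≡ 0 at y ∈ ∅; common: ∅.
  x = 3: f ≡ 0 at y ∈ {0}; g ≡ 0 at y ∈ {10}; common: ∅.
  x = 4: f ≡ 0 at y ∈ {0}; g ≡ 0 at y ∈ {2, 8}; common: ∅.
  x = 5: f ≡ 0 at y ∈ {0}; g ≡ 0 at y ∈ {1, 10}; common: ∅.
  x = 6: f ≡ 0 at y ∈ {0}; g ≡ 0 at y ∈ {3, 9}; common: ∅.
  x = 7: f ≡ 0 at y ∈ {0}; g ≡ 0 at y ∈ {1}; common: ∅.
  x = 8: f ≡ 0 at y ∈ {0}; g ≡ 0 at y ∈ ∅; common: ∅.
  x = 9: f ≡ 0 at y ∈ {0}; g ≡ 0 at y ∈ ∅; common: ∅.
  x = 10: f ≡ 0 at y ∈ {0}; g ≡ 0 at y ∈ {2, 3}; common: ∅.
Collecting: common zeros = ∅, so the count is 0.
Comparison with the Bézout bound: 0 ≤ 2 = deg(f)·deg(g), as expected for curves with no common component (the affine F_11-count falls short of the bound because intersections may lie at infinity, over extension fields, or carry multiplicity).


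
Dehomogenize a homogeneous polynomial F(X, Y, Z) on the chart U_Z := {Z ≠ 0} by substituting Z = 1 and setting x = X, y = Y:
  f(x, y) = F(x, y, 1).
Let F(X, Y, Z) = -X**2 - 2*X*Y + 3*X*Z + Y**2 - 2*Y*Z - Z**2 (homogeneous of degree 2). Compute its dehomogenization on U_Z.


f(x, y) = -x**2 - 2*x*y + 3*x + y**2 - 2*y - 1

On U_Z we set Z = 1. Each monomial c·X^i·Y^j·Z^k in F becomes c·x^i·y^j·1^k = c·x^i·y^j.
Substituting Z = 1: F(X, Y, 1) = -x**2 - 2*x*y + 3*x + y**2 - 2*y - 1.
Note: deg(f) ≤ deg(F) = 2; strict inequality happens when F is divisible by Z (lost terms).


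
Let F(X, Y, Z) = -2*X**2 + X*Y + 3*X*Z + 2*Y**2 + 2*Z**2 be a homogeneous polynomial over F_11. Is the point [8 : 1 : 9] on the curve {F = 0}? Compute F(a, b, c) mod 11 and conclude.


F(8,1,9) ≡ 7 (mod 11); P is NOT on the curve.

Evaluate F(8, 1, 9) term-by-term (mod 11).
  -2*X**2 ↦ -2·64·1·1 = -128
  X*Y ↦ 1·8·1·1 = 8
  3*X*Z ↦ 3·8·1·9 = 216
  2*Y**2 ↦ 2·1·1·1 = 2
  2*Z**2 ↦ 2·1·1·81 = 162
Sum: F(8, 1, 9) = (-128) + (8) + (216) + (2) + (162) = 260.
Reducing mod 11: 260 ≡ 7 (mod 11).
Since F(a, b, c) ≡ 7 ≠ 0 (mod 11), P does NOT lie on the curve.


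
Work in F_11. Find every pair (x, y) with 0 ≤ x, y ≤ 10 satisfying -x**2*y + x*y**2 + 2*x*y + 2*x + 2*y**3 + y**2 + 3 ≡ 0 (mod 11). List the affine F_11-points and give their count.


Affine F_11-points: {(0, 3), (2, 3), (3, 8), (4, 0), (4, 4), (4, 10), (6, 1), (6, 2), (6, 10), (8, 4), (10, 1), (10, 2), (10, 8)}; count = 13.

For each of the 121 pairs (x, y) ∈ F_11², evaluate f(x, y) mod 11. Record the zeros.
  x = 0: [0↦3, 1↦6, 2↦1, 3↦0, 4↦4, 5↦3, 6↦9, 7↦1, 8↦2, 9↦2, 10↦2]  zeros at y ∈ {3}
  x = 1: [0↦5, 1↦10, 2↦9, 3↦3, 4↦4, 5↦2, 6↦9, 7↦4, 8↦10, 9↦6, 10↦4]  zeros at y ∈ ∅
  x = 2: [0↦7, 1↦1, 2↦2, 3↦0, 4↦7, 5↦2, 6↦8, 7↦4, 8↦2, 9↦3, 10↦8]  zeros at y ∈ {3}
  x = 3: [0↦9, 1↦1, 2↦2, 3↦2, 4↦2, 5↦3, 6↦6, 7↦1, 8↦0, 9↦4, 10↦3]  zeros at y ∈ {8}
  x = 4: [0↦0, 1↦10, 2↦9, 3↦9, 4↦0, 5↦5, 6↦3, 7↦6, 8↦4, 9↦9, 10↦0]  zeros at y ∈ {0, 4, 10}
  x = 5: [0↦2, 1↦6, 2↦1, 3↦10, 4↦1, 5↦8, 6↦10, 7↦8, 8↦3, 9↦7, 10↦10]  zeros at y ∈ ∅
  x = 6: [0↦4, 1↦0, 2↦0, 3↦5, 4↦5, 5↦1, 6↦5, 7↦7, 8↦8, 9↦9, 10↦0]  zeros at y ∈ {1, 2, 10}
  x = 7: [0↦6, 1↦3, 2↦6, 3↦5, 4↦1, 5↦6, 6↦10, 7↦3, 8↦8, 9↦4, 10↦3]  zeros at y ∈ ∅
  x = 8: [0↦8, 1↦4, 2↦8, 3↦10, 4↦0, 5↦1, 6↦3, 7↦7, 8↦3, 9↦3, 10↦8]  zeros at y ∈ {4}
  x = 9: [0↦10, 1↦3, 2↦6, 3↦9, 4↦2, 5↦8, 6↦6, 7↦8, 8↦4, 9↦6, 10↦4]  zeros at y ∈ ∅
  x = 10: [0↦1, 1↦0, 2↦0, 3↦2, 4↦7, 5↦5, 6↦8, 7↦6, 8↦0, 9↦2, 10↦2]  zeros at y ∈ {1, 2, 8}
Collecting zeros: affine points = {(0, 3), (2, 3), (3, 8), (4, 0), (4, 4), (4, 10), (6, 1), (6, 2), (6, 10), (8, 4), (10, 1), (10, 2), (10, 8)}.
Total count |C(F_11)_aff| = 13.


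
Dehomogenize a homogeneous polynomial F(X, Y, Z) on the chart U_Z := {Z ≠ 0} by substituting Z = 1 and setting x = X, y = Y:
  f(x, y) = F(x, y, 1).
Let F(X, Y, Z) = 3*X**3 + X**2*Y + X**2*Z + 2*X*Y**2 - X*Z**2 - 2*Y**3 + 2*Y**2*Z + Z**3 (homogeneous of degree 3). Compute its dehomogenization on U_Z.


f(x, y) = 3*x**3 + x**2*y + x**2 + 2*x*y**2 - x - 2*y**3 + 2*y**2 + 1

On U_Z we set Z = 1. Each monomial c·X^i·Y^j·Z^k in F becomes c·x^i·y^j·1^k = c·x^i·y^j.
Substituting Z = 1: F(X, Y, 1) = 3*x**3 + x**2*y + x**2 + 2*x*y**2 - x - 2*y**3 + 2*y**2 + 1.
Note: deg(f) ≤ deg(F) = 3; strict inequality happens when F is divisible by Z (lost terms).


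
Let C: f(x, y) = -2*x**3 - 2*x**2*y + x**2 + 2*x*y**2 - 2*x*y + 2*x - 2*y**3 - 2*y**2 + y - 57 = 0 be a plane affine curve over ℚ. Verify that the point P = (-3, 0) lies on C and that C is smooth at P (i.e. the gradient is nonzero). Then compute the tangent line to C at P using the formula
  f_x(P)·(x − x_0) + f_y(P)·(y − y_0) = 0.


Tangent line at P: -58*x - 11*y - 174 = 0.

Step 1: f(-3, 0) = 0, so P lies on C.
Step 2: partial derivatives
  f_x(x, y) = -6*x**2 - 4*x*y + 2*x + 2*y**2 - 2*y + 2, f_y(x, y) = -2*x**2 + 4*x*y - 2*x - 6*y**2 - 4*y + 1.
  f_x(P) = -58, f_y(P) = -11 (gradient nonzero, so P is smooth).
Step 3: tangent line at P: -58·(x − -3) + -11·(y − 0) = 0.
Expanding: -58*x - 11*y - 174 = 0.


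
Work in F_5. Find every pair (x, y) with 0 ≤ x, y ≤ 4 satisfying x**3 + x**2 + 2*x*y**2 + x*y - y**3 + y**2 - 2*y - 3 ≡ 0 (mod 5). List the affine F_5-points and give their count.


Affine F_5-points: {(0, 1), (1, 1), (2, 4), (3, 1), (3, 2), (3, 4), (4, 4)}; count = 7.

For each of the 25 pairs (x, y) ∈ F_5², evaluate f(x, y) mod 5. Record the zeros.
  x = 0: [0↦2, 1↦0, 2↦4, 3↦3, 4↦1]  zeros at y ∈ {1}
  x = 1: [0↦4, 1↦0, 2↦1, 3↦1, 4↦4]  zeros at y ∈ {1}
  x = 2: [0↦4, 1↦3, 2↦1, 3↦2, 4↦0]  zeros at y ∈ {4}
  x = 3: [0↦3, 1↦0, 2↦0, 3↦2, 4↦0]  zeros at y ∈ {1, 2, 4}
  x = 4: [0↦2, 1↦2, 2↦4, 3↦2, 4↦0]  zeros at y ∈ {4}
Collecting zeros: affine points = {(0, 1), (1, 1), (2, 4), (3, 1), (3, 2), (3, 4), (4, 4)}.
Total count |C(F_5)_aff| = 7.


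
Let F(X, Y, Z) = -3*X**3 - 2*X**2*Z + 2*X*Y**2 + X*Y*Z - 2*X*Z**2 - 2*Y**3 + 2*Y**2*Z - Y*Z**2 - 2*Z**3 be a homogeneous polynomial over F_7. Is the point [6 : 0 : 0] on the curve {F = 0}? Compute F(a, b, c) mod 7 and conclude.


F(6,0,0) ≡ 3 (mod 7); P is NOT on the curve.

Evaluate F(6, 0, 0) term-by-term (mod 7).
  -3*X**3 ↦ -3·216·1·1 = -648
  -2*X**2*Z ↦ -2·36·1·0 = 0
  2*X*Y**2 ↦ 2·6·0·1 = 0
  X*Y*Z ↦ 1·6·0·0 = 0
  -2*X*Z**2 ↦ -2·6·1·0 = 0
  -2*Y**3 ↦ -2·1·0·1 = 0
  2*Y**2*Z ↦ 2·1·0·0 = 0
  -Y*Z**2 ↦ -1·1·0·0 = 0
  -2*Z**3 ↦ -2·1·1·0 = 0
Sum: F(6, 0, 0) = (-648) + (0) + (0) + (0) + (0) + (0) + (0) + (0) + (0) = -648.
Reducing mod 7: -648 ≡ 3 (mod 7).
Since F(a, b, c) ≡ 3 ≠ 0 (mod 7), P does NOT lie on the curve.


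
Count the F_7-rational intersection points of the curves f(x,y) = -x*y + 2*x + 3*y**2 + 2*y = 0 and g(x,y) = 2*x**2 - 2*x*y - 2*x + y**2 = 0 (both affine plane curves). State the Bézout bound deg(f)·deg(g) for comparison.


Common zeros: {(0, 0)}; count = 1; Bézout bound = 4.

deg(f) = 2, deg(g) = 2, so Bézout bound = 4.
Scan x ∈ F_7. For each x, list the y ∈ F_7 with f(x, y) ≡ 0 and those with g(x, y) ≡ 0 (mod 7); the common zeros in that column are the intersection.
  x = 0: f ≡ 0 at y ∈ {0, 4}; g ≡ 0 at y ∈ {0}; common: {0}.
  x = 1: f ≡ 0 at y ∈ ∅; g ≡ 0 at y ∈ {0, 2}; common: ∅.
  x = 2: f ≡ 0 at y ∈ {1, 6}; g ≡ 0 at y ∈ {2}; common: ∅.
  x = 3: f ≡ 0 at y ∈ ∅; g ≡ 0 at y ∈ {1, 5}; common: ∅.
  x = 4: f ≡ 0 at y ∈ ∅; g ≡ 0 at y ∈ ∅; common: ∅.
  x = 5: f ≡ 0 at y ∈ {3, 5}; g ≡ 0 at y ∈ ∅; common: ∅.
  x = 6: f ≡ 0 at y ∈ ∅; g ≡ 0 at y ∈ {1, 4}; common: ∅.
Collecting: common zeros = {(0, 0)}, so the count is 1.
Comparison with the Bézout bound: 1 ≤ 4 = deg(f)·deg(g), as expected for curves with no common component (the affine F_7-count falls short of the bound because intersections may lie at infinity, over extension fields, or carry multiplicity).


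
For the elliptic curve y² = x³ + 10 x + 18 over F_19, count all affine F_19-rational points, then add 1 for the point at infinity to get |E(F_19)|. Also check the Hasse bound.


Affine points = {(6, 3), (6, 16), (9, 1), (9, 18), (10, 4), (10, 15), (12, 2), (12, 17), (15, 3), (15, 16), (17, 3), (17, 16), (18, 8), (18, 11)}; affine count = 14; |E(F_19)| = 15.

Discriminant check: Δ ∝ 4a³ + 27b² = 4·10³ + 27·18² = 4·1000 + 27·324 ≡ 18 (mod 19). Nonzero ⇒ E is nonsingular.
For each x ∈ F_19, compute rhs = x³ + 10·x + 18 mod 19, then count y ∈ F_19 with y² ≡ rhs.
  x = 0: rhs = 18, matching y values: none (0 points).
  x = 1: rhs = 10, matching y values: none (0 points).
  x = 2: rhs = 8, matching y values: none (0 points).
  x = 3: rhs = 18, matching y values: none (0 points).
  x = 4: rhs = 8, matching y values: none (0 points).
  x = 5: rhs = 3, matching y values: none (0 points).
  x = 6: rhs = 9, matching y values: 3, 16 (2 points).
  x = 7: rhs = 13, matching y values: none (0 points).
  x = 8: rhs = 2, matching y values: none (0 points).
  x = 9: rhs = 1, matching y values: 1, 18 (2 points).
  x = 10: rhs = 16, matching y values: 4, 15 (2 points).
  x = 11: rhs = 15, matching y values: none (0 points).
  x = 12: rhs = 4, matching y values: 2, 17 (2 points).
  x = 13: rhs = 8, matching y values: none (0 points).
  x = 14: rhs = 14, matching y values: none (0 points).
  x = 15: rhs = 9, matching y values: 3, 16 (2 points).
  x = 16: rhs = 18, matching y values: none (0 points).
  x = 17: rhs = 9, matching y values: 3, 16 (2 points).
  x = 18: rhs = 7, matching y values: 8, 11 (2 points).
Total affine count: 14.
Full point count |E(F_19)| = 14 + 1 = 15.
Hasse bound: |15 − (19+1)| = |-5| = 5 ≤ 2√19 ≈ 8.7178 ✓.


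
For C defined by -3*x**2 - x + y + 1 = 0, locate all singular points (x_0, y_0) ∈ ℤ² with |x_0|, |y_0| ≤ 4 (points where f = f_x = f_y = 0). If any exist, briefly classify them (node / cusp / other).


No singular points in the scanned grid; C is smooth there.

Compute partial derivatives:
  f_x = -6*x - 1.
  f_y = 1.
f_y = 1 is a nonzero constant, so f_y never vanishes: no point (x, y) can satisfy f = f_x = f_y = 0. In particular no (x, y) ∈ {−4, ..., 4}² is singular; the curve is smooth.


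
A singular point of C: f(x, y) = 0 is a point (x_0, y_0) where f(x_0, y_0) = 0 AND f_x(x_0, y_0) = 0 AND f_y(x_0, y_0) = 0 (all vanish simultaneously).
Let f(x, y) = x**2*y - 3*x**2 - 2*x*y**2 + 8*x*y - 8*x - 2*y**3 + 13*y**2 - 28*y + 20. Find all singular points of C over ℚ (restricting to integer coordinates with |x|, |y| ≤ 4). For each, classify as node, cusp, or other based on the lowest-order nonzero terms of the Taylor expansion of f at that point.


Singular points: {(0, 2)}; classification: node.

Compute partial derivatives:
  f_x = 2*x*y - 6*x - 2*y**2 + 8*y - 8.
  f_y = x**2 - 4*x*y + 8*x - 6*y**2 + 26*y - 28.
Scan x_0 ∈ {−4, ..., 4}. For each x_0, f_y(x_0, y) is a polynomial in y; find its integer roots y ∈ {−4, ..., 4}, then test f_x and f at those candidates.
  x = -4: f_y(-4, y) = -6*y**2 + 42*y - 44; no integer root y with |y| ≤ 4.
  x = -3: f_y(-3, y) = -6*y**2 + 38*y - 43; no integer root y with |y| ≤ 4.
  x = -2: f_y(-2, y) = -6*y**2 + 34*y - 40; vanishes at y ∈ {4}. (-2, 4): f_x = -12 ≠ 0.
  x = -1: f_y(-1, y) = -6*y**2 + 30*y - 35; no integer root y with |y| ≤ 4.
  x = 0: f_y(0, y) = -6*y**2 + 26*y - 28; vanishes at y ∈ {2}. (0, 2): f_x = 0, f = 0 — SINGULAR.
  x = 1: f_y(1, y) = -6*y**2 + 22*y - 19; no integer root y with |y| ≤ 4.
  x = 2: f_y(2, y) = -6*y**2 + 18*y - 8; no integer root y with |y| ≤ 4.
  x = 3: f_y(3, y) = -6*y**2 + 14*y + 5; no integer root y with |y| ≤ 4.
  x = 4: f_y(4, y) = -6*y**2 + 10*y + 20; no integer root y with |y| ≤ 4.
Only singular point on the grid: (0, 2).
Classify: substitute x = 0 + u, y = 2 + v and expand: f = u**2*v - u**2 - 2*u*v**2 - 2*v**3 + v**2.
No constant or linear terms (consistent with a singular point). Quadratic part: -u**2 + v**2. Cubic part: u**2*v - 2*u*v**2 - 2*v**3.
The quadratic part v**2 - u**2 = (v − u)(v + u) splits into two distinct linear factors, so there are two distinct tangent lines y − 2 = ±(x − 0) — this is a node (ordinary double point).
Classification: node.


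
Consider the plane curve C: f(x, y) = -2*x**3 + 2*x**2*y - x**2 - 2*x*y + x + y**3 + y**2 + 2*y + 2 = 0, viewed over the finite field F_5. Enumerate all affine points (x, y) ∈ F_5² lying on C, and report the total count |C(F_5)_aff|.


Affine F_5-points: {(0, 4), (1, 0), (3, 3), (4, 1)}; count = 4.

For each of the 25 pairs (x, y) ∈ F_5², evaluate f(x, y) mod 5. Record the zeros.
  x = 0: [0↦2, 1↦1, 2↦3, 3↦4, 4↦0]  zeros at y ∈ {4}
  x = 1: [0↦0, 1↦4, 2↦1, 3↦2, 4↦3]  zeros at y ∈ {0}
  x = 2: [0↦4, 1↦2, 2↦3, 3↦3, 4↦3]  zeros at y ∈ ∅
  x = 3: [0↦2, 1↦3, 2↦2, 3↦0, 4↦3]  zeros at y ∈ {3}
  x = 4: [0↦2, 1↦0, 2↦1, 3↦1, 4↦1]  zeros at y ∈ {1}
Collecting zeros: affine points = {(0, 4), (1, 0), (3, 3), (4, 1)}.
Total count |C(F_5)_aff| = 4.


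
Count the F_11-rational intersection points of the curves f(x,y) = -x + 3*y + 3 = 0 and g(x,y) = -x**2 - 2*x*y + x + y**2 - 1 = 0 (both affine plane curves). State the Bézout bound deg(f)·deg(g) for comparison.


Common zeros: {(0, 10), (7, 5)}; count = 2; Bézout bound = 2.

deg(f) = 1, deg(g) = 2, so Bézout bound = 2.
Scan x ∈ F_11. For each x, list the y ∈ F_11 with f(x, y) ≡ 0 and those with g(x, y) ≡ 0 (mod 11); the common zeros in that column are the intersection.
  x = 0: f ≡ 0 at y ∈ {10}; g ≡ 0 at y ∈ {1, 10}; common: {10}.
  x = 1: f ≡ 0 at y ∈ {3}; g ≡ 0 at y ∈ ∅; common: ∅.
  x = 2: f ≡ 0 at y ∈ {7}; g ≡ 0 at y ∈ ∅; common: ∅.
  x = 3: f ≡ 0 at y ∈ {0}; g ≡ 0 at y ∈ {7, 10}; common: ∅.
  x = 4: f ≡ 0 at y ∈ {4}; g ≡ 0 at y ∈ ∅; common: ∅.
  x = 5: f ≡ 0 at y ∈ {8}; g ≡ 0 at y ∈ ∅; common: ∅.
  x = 6: f ≡ 0 at y ∈ {1}; g ≡ 0 at y ∈ {5, 7}; common: ∅.
  x = 7: f ≡ 0 at y ∈ {5}; g ≡ 0 at y ∈ {5, 9}; common: {5}.
  x = 8: f ≡ 0 at y ∈ {9}; g ≡ 0 at y ∈ {8}; common: ∅.
  x = 9: f ≡ 0 at y ∈ {2}; g ≡ 0 at y ∈ {9}; common: ∅.
  x = 10: f ≡ 0 at y ∈ {6}; g ≡ 0 at y ∈ {1, 8}; common: ∅.
Collecting: common zeros = {(0, 10), (7, 5)}, so the count is 2.
Comparison with the Bézout bound: 2 ≤ 2 = deg(f)·deg(g), as expected for curves with no common component (the bound is attained).


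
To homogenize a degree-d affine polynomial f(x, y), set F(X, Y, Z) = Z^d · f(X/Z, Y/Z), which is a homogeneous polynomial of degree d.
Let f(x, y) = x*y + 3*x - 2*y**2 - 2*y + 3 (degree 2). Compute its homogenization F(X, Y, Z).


F(X, Y, Z) = X*Y + 3*X*Z - 2*Y**2 - 2*Y*Z + 3*Z**2

deg(f) = 2.
Substitute x = X/Z, y = Y/Z into f, then multiply by Z^2.
  monomial 1·x^1·y^1 ↦ 1·X^1·Y^1·Z^0.
  monomial 3·x^1·y^0 ↦ 3·X^1·Y^0·Z^1.
  monomial -2·x^0·y^2 ↦ -2·X^0·Y^2·Z^0.
  monomial -2·x^0·y^1 ↦ -2·X^0·Y^1·Z^1.
  monomial 3·x^0·y^0 ↦ 3·X^0·Y^0·Z^2.
Collecting: F(X, Y, Z) = X*Y + 3*X*Z - 2*Y**2 - 2*Y*Z + 3*Z**2.


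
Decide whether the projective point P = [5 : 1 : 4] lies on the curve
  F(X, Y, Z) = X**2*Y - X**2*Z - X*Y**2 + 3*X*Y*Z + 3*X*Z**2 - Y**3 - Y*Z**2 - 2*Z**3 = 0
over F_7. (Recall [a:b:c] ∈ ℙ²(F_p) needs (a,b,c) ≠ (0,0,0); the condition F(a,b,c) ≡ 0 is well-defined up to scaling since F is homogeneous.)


F(5,1,4) ≡ 5 (mod 7); P is NOT on the curve.

Evaluate F(5, 1, 4) term-by-term (mod 7).
  X**2*Y ↦ 1·25·1·1 = 25
  -X**2*Z ↦ -1·25·1·4 = -100
  -X*Y**2 ↦ -1·5·1·1 = -5
  3*X*Y*Z ↦ 3·5·1·4 = 60
  3*X*Z**2 ↦ 3·5·1·16 = 240
  -Y**3 ↦ -1·1·1·1 = -1
  -Y*Z**2 ↦ -1·1·1·16 = -16
  -2*Z**3 ↦ -2·1·1·64 = -128
Sum: F(5, 1, 4) = (25) + (-100) + (-5) + (60) + (240) + (-1) + (-16) + (-128) = 75.
Reducing mod 7: 75 ≡ 5 (mod 7).
Since F(a, b, c) ≡ 5 ≠ 0 (mod 7), P does NOT lie on the curve.


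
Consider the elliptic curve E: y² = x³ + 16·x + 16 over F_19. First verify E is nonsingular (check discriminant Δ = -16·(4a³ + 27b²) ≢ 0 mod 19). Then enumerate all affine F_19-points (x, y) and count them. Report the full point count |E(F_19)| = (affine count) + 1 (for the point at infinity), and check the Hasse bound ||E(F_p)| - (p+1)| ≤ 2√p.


Affine points = {(0, 4), (0, 15), (4, 7), (4, 12), (6, 9), (6, 10), (10, 6), (10, 13), (12, 6), (12, 13), (14, 1), (14, 18), (16, 6), (16, 13)}; affine count = 14; |E(F_19)| = 15.

Discriminant check: Δ ∝ 4a³ + 27b² = 4·16³ + 27·16² = 4·4096 + 27·256 ≡ 2 (mod 19). Nonzero ⇒ E is nonsingular.
For each x ∈ F_19, compute rhs = x³ + 16·x + 16 mod 19, then count y ∈ F_19 with y² ≡ rhs.
  x = 0: rhs = 16, matching y values: 4, 15 (2 points).
  x = 1: rhs = 14, matching y values: none (0 points).
  x = 2: rhs = 18, matching y values: none (0 points).
  x = 3: rhs = 15, matching y values: none (0 points).
  x = 4: rhs = 11, matching y values: 7, 12 (2 points).
  x = 5: rhs = 12, matching y values: none (0 points).
  x = 6: rhs = 5, matching y values: 9, 10 (2 points).
  x = 7: rhs = 15, matching y values: none (0 points).
  x = 8: rhs = 10, matching y values: none (0 points).
  x = 9: rhs = 15, matching y values: none (0 points).
  x = 10: rhs = 17, matching y values: 6, 13 (2 points).
  x = 11: rhs = 3, matching y values: none (0 points).
  x = 12: rhs = 17, matching y values: 6, 13 (2 points).
  x = 13: rhs = 8, matching y values: none (0 points).
  x = 14: rhs = 1, matching y values: 1, 18 (2 points).
  x = 15: rhs = 2, matching y values: none (0 points).
  x = 16: rhs = 17, matching y values: 6, 13 (2 points).
  x = 17: rhs = 14, matching y values: none (0 points).
  x = 18: rhs = 18, matching y values: none (0 points).
Total affine count: 14.
Full point count |E(F_19)| = 14 + 1 = 15.
Hasse bound: |15 − (19+1)| = |-5| = 5 ≤ 2√19 ≈ 8.7178 ✓.


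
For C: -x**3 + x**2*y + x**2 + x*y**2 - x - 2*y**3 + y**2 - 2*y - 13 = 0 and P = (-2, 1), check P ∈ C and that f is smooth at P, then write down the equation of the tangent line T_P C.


Tangent line at P: -20*x - 6*y - 34 = 0.

Step 1: f(-2, 1) = 0, so P lies on C.
Step 2: partial derivatives
  f_x(x, y) = -3*x**2 + 2*x*y + 2*x + y**2 - 1, f_y(x, y) = x**2 + 2*x*y - 6*y**2 + 2*y - 2.
  f_x(P) = -20, f_y(P) = -6 (gradient nonzero, so P is smooth).
Step 3: tangent line at P: -20·(x − -2) + -6·(y − 1) = 0.
Expanding: -20*x - 6*y - 34 = 0.


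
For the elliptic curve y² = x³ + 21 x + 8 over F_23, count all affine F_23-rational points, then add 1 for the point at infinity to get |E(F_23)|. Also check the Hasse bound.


Affine points = {(0, 10), (0, 13), (2, 9), (2, 14), (3, 11), (3, 12), (4, 8), (4, 15), (5, 10), (5, 13), (9, 11), (9, 12), (11, 11), (11, 12), (15, 8), (15, 15), (16, 1), (16, 22), (18, 10), (18, 13), (21, 2), (21, 21), (22, 3), (22, 20)}; affine count = 24; |E(F_23)| = 25.

Discriminant check: Δ ∝ 4a³ + 27b² = 4·21³ + 27·8² = 4·9261 + 27·64 ≡ 17 (mod 23). Nonzero ⇒ E is nonsingular.
For each x ∈ F_23, compute rhs = x³ + 21·x + 8 mod 23, then count y ∈ F_23 with y² ≡ rhs.
  x = 0: rhs = 8, matching y values: 10, 13 (2 points).
  x = 1: rhs = 7, matching y values: none (0 points).
  x = 2: rhs = 12, matching y values: 9, 14 (2 points).
  x = 3: rhs = 6, matching y values: 11, 12 (2 points).
  x = 4: rhs = 18, matching y values: 8, 15 (2 points).
  x = 5: rhs = 8, matching y values: 10, 13 (2 points).
  x = 6: rhs = 5, matching y values: none (0 points).
  x = 7: rhs = 15, matching y values: none (0 points).
  x = 8: rhs = 21, matching y values: none (0 points).
  x = 9: rhs = 6, matching y values: 11, 12 (2 points).
  x = 10: rhs = 22, matching y values: none (0 points).
  x = 11: rhs = 6, matching y values: 11, 12 (2 points).
  x = 12: rhs = 10, matching y values: none (0 points).
  x = 13: rhs = 17, matching y values: none (0 points).
  x = 14: rhs = 10, matching y values: none (0 points).
  x = 15: rhs = 18, matching y values: 8, 15 (2 points).
  x = 16: rhs = 1, matching y values: 1, 22 (2 points).
  x = 17: rhs = 11, matching y values: none (0 points).
  x = 18: rhs = 8, matching y values: 10, 13 (2 points).
  x = 19: rhs = 21, matching y values: none (0 points).
  x = 20: rhs = 10, matching y values: none (0 points).
  x = 21: rhs = 4, matching y values: 2, 21 (2 points).
  x = 22: rhs = 9, matching y values: 3, 20 (2 points).
Total affine count: 24.
Full point count |E(F_23)| = 24 + 1 = 25.
Hasse bound: |25 − (23+1)| = |1| = 1 ≤ 2√23 ≈ 9.5917 ✓.


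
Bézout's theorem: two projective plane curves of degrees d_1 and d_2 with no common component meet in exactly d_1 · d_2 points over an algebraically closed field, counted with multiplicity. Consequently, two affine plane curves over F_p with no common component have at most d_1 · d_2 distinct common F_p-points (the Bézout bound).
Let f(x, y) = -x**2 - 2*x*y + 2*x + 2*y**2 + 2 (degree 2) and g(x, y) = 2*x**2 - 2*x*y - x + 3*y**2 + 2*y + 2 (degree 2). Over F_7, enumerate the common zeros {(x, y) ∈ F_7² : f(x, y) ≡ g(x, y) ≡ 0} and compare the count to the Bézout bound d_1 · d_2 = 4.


Common zeros: {(3, 4), (5, 1), (5, 4)}; count = 3; Bézout bound = 4.

deg(f) = 2, deg(g) = 2, so Bézout bound = 4.
Scan x ∈ F_7. For each x, list the y ∈ F_7 with f(x, y) ≡ 0 and those with g(x, y) ≡ 0 (mod 7); the common zeros in that column are the intersection.
  x = 0: f ≡ 0 at y ∈ ∅; g ≡ 0 at y ∈ {1, 3}; common: ∅.
  x = 1: f ≡ 0 at y ∈ {2, 6}; g ≡ 0 at y ∈ ∅; common: ∅.
  x = 2: f ≡ 0 at y ∈ {1}; g ≡ 0 at y ∈ ∅; common: ∅.
  x = 3: f ≡ 0 at y ∈ {4, 6}; g ≡ 0 at y ∈ {2, 4}; common: {4}.
  x = 4: f ≡ 0 at y ∈ {2}; g ≡ 0 at y ∈ ∅; common: ∅.
  x = 5: f ≡ 0 at y ∈ {1, 4}; g ≡ 0 at y ∈ {1, 4}; common: {1, 4}.
  x = 6: f ≡ 0 at y ∈ ∅; g ≡ 0 at y ∈ ∅; common: ∅.
Collecting: common zeros = {(3, 4), (5, 1), (5, 4)}, so the count is 3.
Comparison with the Bézout bound: 3 ≤ 4 = deg(f)·deg(g), as expected for curves with no common component (the affine F_7-count falls short of the bound because intersections may lie at infinity, over extension fields, or carry multiplicity).


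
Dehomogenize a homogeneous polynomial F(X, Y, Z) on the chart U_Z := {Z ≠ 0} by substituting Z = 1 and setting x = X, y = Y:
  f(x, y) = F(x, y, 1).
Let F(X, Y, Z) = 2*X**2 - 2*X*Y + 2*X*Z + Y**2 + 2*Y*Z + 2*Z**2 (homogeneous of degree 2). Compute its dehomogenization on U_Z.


f(x, y) = 2*x**2 - 2*x*y + 2*x + y**2 + 2*y + 2

On U_Z we set Z = 1. Each monomial c·X^i·Y^j·Z^k in F becomes c·x^i·y^j·1^k = c·x^i·y^j.
Substituting Z = 1: F(X, Y, 1) = 2*x**2 - 2*x*y + 2*x + y**2 + 2*y + 2.
Note: deg(f) ≤ deg(F) = 2; strict inequality happens when F is divisible by Z (lost terms).


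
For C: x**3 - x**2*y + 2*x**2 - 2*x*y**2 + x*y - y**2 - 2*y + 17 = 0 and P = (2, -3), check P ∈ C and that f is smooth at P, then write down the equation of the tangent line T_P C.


Tangent line at P: 11*x + 26*y + 56 = 0.

Step 1: f(2, -3) = 0, so P lies on C.
Step 2: partial derivatives
  f_x(x, y) = 3*x**2 - 2*x*y + 4*x - 2*y**2 + y, f_y(x, y) = -x**2 - 4*x*y + x - 2*y - 2.
  f_x(P) = 11, f_y(P) = 26 (gradient nonzero, so P is smooth).
Step 3: tangent line at P: 11·(x − 2) + 26·(y − -3) = 0.
Expanding: 11*x + 26*y + 56 = 0.


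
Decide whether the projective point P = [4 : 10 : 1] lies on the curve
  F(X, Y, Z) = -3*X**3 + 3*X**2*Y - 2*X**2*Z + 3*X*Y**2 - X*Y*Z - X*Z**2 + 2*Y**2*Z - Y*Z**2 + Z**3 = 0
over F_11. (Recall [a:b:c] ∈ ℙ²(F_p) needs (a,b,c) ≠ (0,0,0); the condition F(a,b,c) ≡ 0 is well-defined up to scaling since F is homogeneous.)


F(4,10,1) ≡ 8 (mod 11); P is NOT on the curve.

Evaluate F(4, 10, 1) term-by-term (mod 11).
  -3*X**3 ↦ -3·64·1·1 = -192
  3*X**2*Y ↦ 3·16·10·1 = 480
  -2*X**2*Z ↦ -2·16·1·1 = -32
  3*X*Y**2 ↦ 3·4·100·1 = 1200
  -X*Y*Z ↦ -1·4·10·1 = -40
  -X*Z**2 ↦ -1·4·1·1 = -4
  2*Y**2*Z ↦ 2·1·100·1 = 200
  -Y*Z**2 ↦ -1·1·10·1 = -10
  Z**3 ↦ 1·1·1·1 = 1
Sum: F(4, 10, 1) = (-192) + (480) + (-32) + (1200) + (-40) + (-4) + (200) + (-10) + (1) = 1603.
Reducing mod 11: 1603 ≡ 8 (mod 11).
Since F(a, b, c) ≡ 8 ≠ 0 (mod 11), P does NOT lie on the curve.


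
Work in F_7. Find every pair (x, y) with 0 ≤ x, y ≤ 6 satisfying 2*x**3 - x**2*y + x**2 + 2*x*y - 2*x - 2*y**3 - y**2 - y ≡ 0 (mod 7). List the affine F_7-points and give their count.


Affine F_7-points: {(0, 0), (0, 5), (3, 5), (4, 2), (5, 3), (6, 5)}; count = 6.

For each of the 49 pairs (x, y) ∈ F_7², evaluate f(x, y) mod 7. Record the zeros.
  x = 0: [0↦0, 1↦3, 2↦6, 3↦4, 4↦6, 5↦0, 6↦2]  zeros at y ∈ {0, 5}
  x = 1: [0↦1, 1↦5, 2↦2, 3↦1, 4↦4, 5↦6, 6↦2]  zeros at y ∈ ∅
  x = 2: [0↦2, 1↦5, 2↦1, 3↦6, 4↦1, 5↦2, 6↦4]  zeros at y ∈ ∅
  x = 3: [0↦1, 1↦1, 2↦1, 3↦3, 4↦2, 5↦0, 6↦6]  zeros at y ∈ {5}
  x = 4: [0↦3, 1↦5, 2↦0, 3↦4, 4↦5, 5↦5, 6↦6]  zeros at y ∈ {2}
  x = 5: [0↦6, 1↦1, 2↦3, 3↦0, 4↦1, 5↦1, 6↦2]  zeros at y ∈ {3}
  x = 6: [0↦1, 1↦1, 2↦1, 3↦3, 4↦2, 5↦0, 6↦6]  zeros at y ∈ {5}
Collecting zeros: affine points = {(0, 0), (0, 5), (3, 5), (4, 2), (5, 3), (6, 5)}.
Total count |C(F_7)_aff| = 6.


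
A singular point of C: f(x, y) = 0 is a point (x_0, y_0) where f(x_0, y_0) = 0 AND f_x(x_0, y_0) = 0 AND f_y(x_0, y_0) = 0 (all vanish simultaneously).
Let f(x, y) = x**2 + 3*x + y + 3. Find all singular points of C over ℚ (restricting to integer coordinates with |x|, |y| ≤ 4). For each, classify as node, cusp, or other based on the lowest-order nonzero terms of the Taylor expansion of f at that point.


No singular points in the scanned grid; C is smooth there.

Compute partial derivatives:
  f_x = 2*x + 3.
  f_y = 1.
f_y = 1 is a nonzero constant, so f_y never vanishes: no point (x, y) can satisfy f = f_x = f_y = 0. In particular no (x, y) ∈ {−4, ..., 4}² is singular; the curve is smooth.


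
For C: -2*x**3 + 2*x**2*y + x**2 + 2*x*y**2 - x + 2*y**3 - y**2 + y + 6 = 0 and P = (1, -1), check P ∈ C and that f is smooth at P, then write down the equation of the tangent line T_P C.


Tangent line at P: -7*x + 7*y + 14 = 0.

Step 1: f(1, -1) = 0, so P lies on C.
Step 2: partial derivatives
  f_x(x, y) = -6*x**2 + 4*x*y + 2*x + 2*y**2 - 1, f_y(x, y) = 2*x**2 + 4*x*y + 6*y**2 - 2*y + 1.
  f_x(P) = -7, f_y(P) = 7 (gradient nonzero, so P is smooth).
Step 3: tangent line at P: -7·(x − 1) + 7·(y − -1) = 0.
Expanding: -7*x + 7*y + 14 = 0.


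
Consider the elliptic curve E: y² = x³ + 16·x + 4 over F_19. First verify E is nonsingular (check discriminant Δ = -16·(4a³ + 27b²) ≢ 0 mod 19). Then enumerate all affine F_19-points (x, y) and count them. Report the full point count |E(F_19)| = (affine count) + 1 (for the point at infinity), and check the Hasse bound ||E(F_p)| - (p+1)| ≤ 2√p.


Affine points = {(0, 2), (0, 17), (2, 5), (2, 14), (5, 0), (8, 6), (8, 13), (10, 9), (10, 10), (12, 9), (12, 10), (15, 3), (15, 16), (16, 9), (16, 10), (18, 5), (18, 14)}; affine count = 17; |E(F_19)| = 18.

Discriminant check: Δ ∝ 4a³ + 27b² = 4·16³ + 27·4² = 4·4096 + 27·16 ≡ 1 (mod 19). Nonzero ⇒ E is nonsingular.
For each x ∈ F_19, compute rhs = x³ + 16·x + 4 mod 19, then count y ∈ F_19 with y² ≡ rhs.
  x = 0: rhs = 4, matching y values: 2, 17 (2 points).
  x = 1: rhs = 2, matching y values: none (0 points).
  x = 2: rhs = 6, matching y values: 5, 14 (2 points).
  x = 3: rhs = 3, matching y values: none (0 points).
  x = 4: rhs = 18, matching y values: none (0 points).
  x = 5: rhs = 0, matching y values: 0 (1 points).
  x = 6: rhs = 12, matching y values: none (0 points).
  x = 7: rhs = 3, matching y values: none (0 points).
  x = 8: rhs = 17, matching y values: 6, 13 (2 points).
  x = 9: rhs = 3, matching y values: none (0 points).
  x = 10: rhs = 5, matching y values: 9, 10 (2 points).
  x = 11: rhs = 10, matching y values: none (0 points).
  x = 12: rhs = 5, matching y values: 9, 10 (2 points).
  x = 13: rhs = 15, matching y values: none (0 points).
  x = 14: rhs = 8, matching y values: none (0 points).
  x = 15: rhs = 9, matching y values: 3, 16 (2 points).
  x = 16: rhs = 5, matching y values: 9, 10 (2 points).
  x = 17: rhs = 2, matching y values: none (0 points).
  x = 18: rhs = 6, matching y values: 5, 14 (2 points).
Total affine count: 17.
Full point count |E(F_19)| = 17 + 1 = 18.
Hasse bound: |18 − (19+1)| = |-2| = 2 ≤ 2√19 ≈ 8.7178 ✓.


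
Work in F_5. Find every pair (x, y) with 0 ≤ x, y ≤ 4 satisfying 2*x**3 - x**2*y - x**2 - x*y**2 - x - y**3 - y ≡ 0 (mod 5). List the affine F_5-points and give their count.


Affine F_5-points: {(0, 0), (0, 2), (0, 3), (1, 0), (2, 0), (2, 3), (3, 4), (4, 2)}; count = 8.

For each of the 25 pairs (x, y) ∈ F_5², evaluate f(x, y) mod 5. Record the zeros.
  x = 0: [0↦0, 1↦3, 2↦0, 3↦0, 4↦2]  zeros at y ∈ {0, 2, 3}
  x = 1: [0↦0, 1↦1, 2↦4, 3↦3, 4↦2]  zeros at y ∈ {0}
  x = 2: [0↦0, 1↦2, 2↦4, 3↦0, 4↦4]  zeros at y ∈ {0, 3}
  x = 3: [0↦2, 1↦3, 2↦2, 3↦3, 4↦0]  zeros at y ∈ {4}
  x = 4: [0↦3, 1↦1, 2↦0, 3↦4, 4↦2]  zeros at y ∈ {2}
Collecting zeros: affine points = {(0, 0), (0, 2), (0, 3), (1, 0), (2, 0), (2, 3), (3, 4), (4, 2)}.
Total count |C(F_5)_aff| = 8.


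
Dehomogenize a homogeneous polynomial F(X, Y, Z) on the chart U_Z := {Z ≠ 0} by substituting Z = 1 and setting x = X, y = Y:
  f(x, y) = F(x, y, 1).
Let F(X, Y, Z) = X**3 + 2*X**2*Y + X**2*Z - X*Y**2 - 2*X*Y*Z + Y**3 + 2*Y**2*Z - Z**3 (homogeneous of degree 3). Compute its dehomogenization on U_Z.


f(x, y) = x**3 + 2*x**2*y + x**2 - x*y**2 - 2*x*y + y**3 + 2*y**2 - 1

On U_Z we set Z = 1. Each monomial c·X^i·Y^j·Z^k in F becomes c·x^i·y^j·1^k = c·x^i·y^j.
Substituting Z = 1: F(X, Y, 1) = x**3 + 2*x**2*y + x**2 - x*y**2 - 2*x*y + y**3 + 2*y**2 - 1.
Note: deg(f) ≤ deg(F) = 3; strict inequality happens when F is divisible by Z (lost terms).


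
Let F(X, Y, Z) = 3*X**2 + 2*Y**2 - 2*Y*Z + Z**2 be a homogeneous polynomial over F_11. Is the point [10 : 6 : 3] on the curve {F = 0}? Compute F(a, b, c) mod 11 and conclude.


F(10,6,3) ≡ 4 (mod 11); P is NOT on the curve.

Evaluate F(10, 6, 3) term-by-term (mod 11).
  3*X**2 ↦ 3·100·1·1 = 300
  2*Y**2 ↦ 2·1·36·1 = 72
  -2*Y*Z ↦ -2·1·6·3 = -36
  Z**2 ↦ 1·1·1·9 = 9
Sum: F(10, 6, 3) = (300) + (72) + (-36) + (9) = 345.
Reducing mod 11: 345 ≡ 4 (mod 11).
Since F(a, b, c) ≡ 4 ≠ 0 (mod 11), P does NOT lie on the curve.


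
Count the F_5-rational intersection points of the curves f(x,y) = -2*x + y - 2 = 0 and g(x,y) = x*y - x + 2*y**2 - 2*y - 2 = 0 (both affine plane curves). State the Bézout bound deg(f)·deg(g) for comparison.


Common zeros: {(1, 4)}; count = 1; Bézout bound = 2.

deg(f) = 1, deg(g) = 2, so Bézout bound = 2.
Scan x ∈ F_5. For each x, list the y ∈ F_5 with f(x, y) ≡ 0 and those with g(x, y) ≡ 0 (mod 5); the common zeros in that column are the intersection.
  x = 0: f ≡ 0 at y ∈ {2}; g ≡ 0 at y ∈ {3}; common: ∅.
  x = 1: f ≡ 0 at y ∈ {4}; g ≡ 0 at y ∈ {4}; common: {4}.
  x = 2: f ≡ 0 at y ∈ {1}; g ≡ 0 at y ∈ ∅; common: ∅.
  x = 3: f ≡ 0 at y ∈ {3}; g ≡ 0 at y ∈ {0, 2}; common: ∅.
  x = 4: f ≡ 0 at y ∈ {0}; g ≡ 0 at y ∈ ∅; common: ∅.
Collecting: common zeros = {(1, 4)}, so the count is 1.
Comparison with the Bézout bound: 1 ≤ 2 = deg(f)·deg(g), as expected for curves with no common component (the affine F_5-count falls short of the bound because intersections may lie at infinity, over extension fields, or carry multiplicity).


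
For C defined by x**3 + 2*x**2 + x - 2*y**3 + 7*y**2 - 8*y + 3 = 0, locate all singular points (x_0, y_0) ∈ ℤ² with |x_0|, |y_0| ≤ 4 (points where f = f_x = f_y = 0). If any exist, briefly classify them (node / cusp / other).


Singular points: {(-1, 1)}; classification: node.

Compute partial derivatives:
  f_x = 3*x**2 + 4*x + 1.
  f_y = -6*y**2 + 14*y - 8.
Scan x_0 ∈ {−4, ..., 4}. For each x_0, f_y(x_0, y) is a polynomial in y; find its integer roots y ∈ {−4, ..., 4}, then test f_x and f at those candidates.
  x = -4: f_y(-4, y) = -6*y**2 + 14*y - 8; vanishes at y ∈ {1}. (-4, 1): f_x = 33 ≠ 0.
  x = -3: f_y(-3, y) = -6*y**2 + 14*y - 8; vanishes at y ∈ {1}. (-3, 1): f_x = 16 ≠ 0.
  x = -2: f_y(-2, y) = -6*y**2 + 14*y - 8; vanishes at y ∈ {1}. (-2, 1): f_x = 5 ≠ 0.
  x = -1: f_y(-1, y) = -6*y**2 + 14*y - 8; vanishes at y ∈ {1}. (-1, 1): f_x = 0, f = 0 — SINGULAR.
  x = 0: f_y(0, y) = -6*y**2 + 14*y - 8; vanishes at y ∈ {1}. (0, 1): f_x = 1 ≠ 0.
  x = 1: f_y(1, y) = -6*y**2 + 14*y - 8; vanishes at y ∈ {1}. (1, 1): f_x = 8 ≠ 0.
  x = 2: f_y(2, y) = -6*y**2 + 14*y - 8; vanishes at y ∈ {1}. (2, 1): f_x = 21 ≠ 0.
  x = 3: f_y(3, y) = -6*y**2 + 14*y - 8; vanishes at y ∈ {1}. (3, 1): f_x = 40 ≠ 0.
  x = 4: f_y(4, y) = -6*y**2 + 14*y - 8; vanishes at y ∈ {1}. (4, 1): f_x = 65 ≠ 0.
Only singular point on the grid: (-1, 1).
Classify: substitute x = -1 + u, y = 1 + v and expand: f = u**3 - u**2 - 2*v**3 + v**2.
No constant or linear terms (consistent with a singular point). Quadratic part: -u**2 + v**2. Cubic part: u**3 - 2*v**3.
The quadratic part v**2 - u**2 = (v − u)(v + u) splits into two distinct linear factors, so there are two distinct tangent lines y − 1 = ±(x − -1) — this is a node (ordinary double point).
Classification: node.


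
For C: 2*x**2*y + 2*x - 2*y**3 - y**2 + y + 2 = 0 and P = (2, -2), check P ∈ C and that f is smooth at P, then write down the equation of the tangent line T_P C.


Tangent line at P: -14*x - 11*y + 6 = 0.

Step 1: f(2, -2) = 0, so P lies on C.
Step 2: partial derivatives
  f_x(x, y) = 4*x*y + 2, f_y(x, y) = 2*x**2 - 6*y**2 - 2*y + 1.
  f_x(P) = -14, f_y(P) = -11 (gradient nonzero, so P is smooth).
Step 3: tangent line at P: -14·(x − 2) + -11·(y − -2) = 0.
Expanding: -14*x - 11*y + 6 = 0.


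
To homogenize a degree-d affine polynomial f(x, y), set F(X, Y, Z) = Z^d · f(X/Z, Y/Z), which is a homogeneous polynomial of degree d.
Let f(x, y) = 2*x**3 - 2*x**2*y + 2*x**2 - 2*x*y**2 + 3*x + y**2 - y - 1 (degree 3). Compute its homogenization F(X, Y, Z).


F(X, Y, Z) = 2*X**3 - 2*X**2*Y + 2*X**2*Z - 2*X*Y**2 + 3*X*Z**2 + Y**2*Z - Y*Z**2 - Z**3

deg(f) = 3.
Substitute x = X/Z, y = Y/Z into f, then multiply by Z^3.
  monomial 2·x^3·y^0 ↦ 2·X^3·Y^0·Z^0.
  monomial -2·x^2·y^1 ↦ -2·X^2·Y^1·Z^0.
  monomial 2·x^2·y^0 ↦ 2·X^2·Y^0·Z^1.
  monomial -2·x^1·y^2 ↦ -2·X^1·Y^2·Z^0.
  monomial 3·x^1·y^0 ↦ 3·X^1·Y^0·Z^2.
  monomial 1·x^0·y^2 ↦ 1·X^0·Y^2·Z^1.
  monomial -1·x^0·y^1 ↦ -1·X^0·Y^1·Z^2.
  monomial -1·x^0·y^0 ↦ -1·X^0·Y^0·Z^3.
Collecting: F(X, Y, Z) = 2*X**3 - 2*X**2*Y + 2*X**2*Z - 2*X*Y**2 + 3*X*Z**2 + Y**2*Z - Y*Z**2 - Z**3.


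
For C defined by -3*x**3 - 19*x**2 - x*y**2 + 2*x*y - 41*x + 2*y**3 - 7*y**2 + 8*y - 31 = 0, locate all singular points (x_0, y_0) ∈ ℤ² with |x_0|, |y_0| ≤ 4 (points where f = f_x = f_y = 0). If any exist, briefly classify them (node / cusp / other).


Singular points: {(-2, 1)}; classification: node.

Compute partial derivatives:
  f_x = -9*x**2 - 38*x - y**2 + 2*y - 41.
  f_y = -2*x*y + 2*x + 6*y**2 - 14*y + 8.
Scan x_0 ∈ {−4, ..., 4}. For each x_0, f_y(x_0, y) is a polynomial in y; find its integer roots y ∈ {−4, ..., 4}, then test f_x and f at those candidates.
  x = -4: f_y(-4, y) = 6*y**2 - 6*y; vanishes at y ∈ {0, 1}. (-4, 0): f_x = -33 ≠ 0; (-4, 1): f_x = -32 ≠ 0.
  x = -3: f_y(-3, y) = 6*y**2 - 8*y + 2; vanishes at y ∈ {1}. (-3, 1): f_x = -7 ≠ 0.
  x = -2: f_y(-2, y) = 6*y**2 - 10*y + 4; vanishes at y ∈ {1}. (-2, 1): f_x = 0, f = 0 — SINGULAR.
  x = -1: f_y(-1, y) = 6*y**2 - 12*y + 6; vanishes at y ∈ {1}. (-1, 1): f_x = -11 ≠ 0.
  x = 0: f_y(0, y) = 6*y**2 - 14*y + 8; vanishes at y ∈ {1}. (0, 1): f_x = -40 ≠ 0.
  x = 1: f_y(1, y) = 6*y**2 - 16*y + 10; vanishes at y ∈ {1}. (1, 1): f_x = -87 ≠ 0.
  x = 2: f_y(2, y) = 6*y**2 - 18*y + 12; vanishes at y ∈ {1, 2}. (2, 1): f_x = -152 ≠ 0; (2, 2): f_x = -153 ≠ 0.
  x = 3: f_y(3, y) = 6*y**2 - 20*y + 14; vanishes at y ∈ {1}. (3, 1): f_x = -235 ≠ 0.
  x = 4: f_y(4, y) = 6*y**2 - 22*y + 16; vanishes at y ∈ {1}. (4, 1): f_x = -336 ≠ 0.
Only singular point on the grid: (-2, 1).
Classify: substitute x = -2 + u, y = 1 + v and expand: f = -3*u**3 - u**2 - u*v**2 + 2*v**3 + v**2.
No constant or linear terms (consistent with a singular point). Quadratic part: -u**2 + v**2. Cubic part: -3*u**3 - u*v**2 + 2*v**3.
The quadratic part v**2 - u**2 = (v − u)(v + u) splits into two distinct linear factors, so there are two distinct tangent lines y − 1 = ±(x − -2) — this is a node (ordinary double point).
Classification: node.
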